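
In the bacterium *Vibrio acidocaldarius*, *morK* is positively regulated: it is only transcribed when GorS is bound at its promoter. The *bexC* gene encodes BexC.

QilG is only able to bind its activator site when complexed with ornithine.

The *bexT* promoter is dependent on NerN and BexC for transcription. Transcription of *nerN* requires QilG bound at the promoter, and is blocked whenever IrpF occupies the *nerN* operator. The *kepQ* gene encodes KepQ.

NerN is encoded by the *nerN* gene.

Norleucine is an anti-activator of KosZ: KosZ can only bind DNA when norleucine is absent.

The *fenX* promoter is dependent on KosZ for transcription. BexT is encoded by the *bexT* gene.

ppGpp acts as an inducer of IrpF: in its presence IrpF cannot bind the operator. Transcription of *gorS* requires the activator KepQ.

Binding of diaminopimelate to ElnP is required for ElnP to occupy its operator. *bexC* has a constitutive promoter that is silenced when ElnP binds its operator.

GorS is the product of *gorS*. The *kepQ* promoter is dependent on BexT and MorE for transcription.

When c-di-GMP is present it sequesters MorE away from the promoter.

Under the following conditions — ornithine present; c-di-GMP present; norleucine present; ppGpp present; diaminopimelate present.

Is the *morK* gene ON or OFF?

Ornithine is present, so QilG is active.
ppGpp is present, so IrpF is inactive.
No repressor is bound and QilG is active, so *nerN* is transcribed.
So NerN is produced and active.
Diaminopimelate is present, so ElnP is active.
With repressor ElnP bound, *bexC* is not transcribed.
So BexC is not produced.
Required activator BexC is absent, so *bexT* is not transcribed.
So BexT is not produced.
c-di-GMP is present, so MorE is inactive.
Required activator BexT is absent, so *kepQ* is not transcribed.
So KepQ is not produced.
Required activator KepQ is absent, so *gorS* is not transcribed.
So GorS is not produced.
Required activator GorS is absent, so *morK* is not transcribed.

OFF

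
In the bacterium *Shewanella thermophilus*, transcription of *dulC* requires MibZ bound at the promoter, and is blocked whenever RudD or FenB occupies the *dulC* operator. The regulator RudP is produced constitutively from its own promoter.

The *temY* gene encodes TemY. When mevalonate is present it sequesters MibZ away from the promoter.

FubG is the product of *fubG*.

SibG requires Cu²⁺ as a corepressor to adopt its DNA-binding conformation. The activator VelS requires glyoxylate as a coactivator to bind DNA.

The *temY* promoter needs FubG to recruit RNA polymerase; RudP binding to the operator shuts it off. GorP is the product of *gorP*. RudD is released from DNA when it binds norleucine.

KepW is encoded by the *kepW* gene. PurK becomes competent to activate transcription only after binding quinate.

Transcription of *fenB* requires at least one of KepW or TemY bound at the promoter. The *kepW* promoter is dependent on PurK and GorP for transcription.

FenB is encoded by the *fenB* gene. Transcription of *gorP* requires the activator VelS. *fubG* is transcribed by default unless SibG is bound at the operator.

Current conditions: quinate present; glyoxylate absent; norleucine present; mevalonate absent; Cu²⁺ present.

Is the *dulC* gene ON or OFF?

ON

Mevalonate is absent, so MibZ is active.
Norleucine is present, so RudD is inactive.
Quinate is present, so PurK is active.
Glyoxylate is absent, so VelS is inactive.
Required activator VelS is absent, so *gorP* is not transcribed.
So GorP is not produced.
Required activator GorP is absent, so *kepW* is not transcribed.
So KepW is not produced.
Cu²⁺ is present, so SibG is active.
With repressor SibG bound, *fubG* is not transcribed.
So FubG is not produced.
RudP is produced constitutively and is active.
With repressor RudP bound, *temY* is not transcribed.
So TemY is not produced.
No activator is available at the *fenB* promoter, so *fenB* is not transcribed.
So FenB is not produced.
No repressor is bound and MibZ is active, so *dulC* is transcribed.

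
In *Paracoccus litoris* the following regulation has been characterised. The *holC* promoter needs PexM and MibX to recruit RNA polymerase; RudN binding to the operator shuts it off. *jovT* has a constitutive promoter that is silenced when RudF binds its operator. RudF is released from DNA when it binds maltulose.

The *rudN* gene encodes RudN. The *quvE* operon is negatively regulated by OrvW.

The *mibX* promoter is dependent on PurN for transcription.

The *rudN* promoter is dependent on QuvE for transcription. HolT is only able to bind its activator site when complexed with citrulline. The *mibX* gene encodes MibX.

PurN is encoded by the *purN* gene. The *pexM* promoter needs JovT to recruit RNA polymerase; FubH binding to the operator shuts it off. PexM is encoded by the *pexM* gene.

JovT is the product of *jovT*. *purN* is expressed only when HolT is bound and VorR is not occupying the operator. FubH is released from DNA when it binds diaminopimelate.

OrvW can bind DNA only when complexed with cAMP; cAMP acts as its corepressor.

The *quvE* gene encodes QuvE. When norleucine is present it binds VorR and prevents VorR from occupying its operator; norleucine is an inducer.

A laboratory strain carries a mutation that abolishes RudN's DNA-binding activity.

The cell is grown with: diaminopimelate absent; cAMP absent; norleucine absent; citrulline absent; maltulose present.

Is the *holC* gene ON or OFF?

RudN is non-functional in this strain, so it has no effect.
Maltulose is present, so RudF is inactive.
With no repressor bound, *jovT* is transcribed.
So JovT is produced and active.
Diaminopimelate is absent, so FubH is active.
With repressor FubH bound, *pexM* is not transcribed.
So PexM is not produced.
Norleucine is absent, so VorR is active.
Citrulline is absent, so HolT is inactive.
With repressor VorR bound, *purN* is not transcribed.
So PurN is not produced.
Required activator PurN is absent, so *mibX* is not transcribed.
So MibX is not produced.
Required activator PexM is absent, so *holC* is not transcribed.

OFF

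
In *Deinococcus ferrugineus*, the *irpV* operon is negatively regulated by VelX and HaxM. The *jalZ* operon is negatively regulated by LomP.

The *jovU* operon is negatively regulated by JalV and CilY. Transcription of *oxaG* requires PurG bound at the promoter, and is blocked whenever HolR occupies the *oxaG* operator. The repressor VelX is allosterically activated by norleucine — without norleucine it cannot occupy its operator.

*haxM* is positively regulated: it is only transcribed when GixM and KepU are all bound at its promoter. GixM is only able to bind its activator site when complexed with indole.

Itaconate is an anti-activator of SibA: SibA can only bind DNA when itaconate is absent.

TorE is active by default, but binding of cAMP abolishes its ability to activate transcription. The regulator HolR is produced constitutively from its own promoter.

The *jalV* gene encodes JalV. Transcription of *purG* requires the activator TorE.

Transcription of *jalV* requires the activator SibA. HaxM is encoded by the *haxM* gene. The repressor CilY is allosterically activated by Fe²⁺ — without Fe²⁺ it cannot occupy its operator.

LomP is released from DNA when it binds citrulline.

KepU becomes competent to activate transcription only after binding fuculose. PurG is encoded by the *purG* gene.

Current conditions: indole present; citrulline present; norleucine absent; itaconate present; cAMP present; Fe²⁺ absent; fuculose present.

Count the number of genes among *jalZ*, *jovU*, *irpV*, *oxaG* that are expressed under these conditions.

2

Citrulline is present, so LomP is inactive.
With no repressor bound, *jalZ* is transcribed.
→ *jalZ* is ON.
Itaconate is present, so SibA is inactive.
Required activator SibA is absent, so *jalV* is not transcribed.
So JalV is not produced.
Fe²⁺ is absent, so CilY is inactive.
With no repressor bound, *jovU* is transcribed.
→ *jovU* is ON.
Norleucine is absent, so VelX is inactive.
Indole is present, so GixM is active.
Fuculose is present, so KepU is active.
No repressor is bound and GixM and KepU are active, so *haxM* is transcribed.
So HaxM is produced and active.
With repressor HaxM bound, *irpV* is not transcribed.
→ *irpV* is OFF.
HolR is produced constitutively and is active.
cAMP is present, so TorE is inactive.
Required activator TorE is absent, so *purG* is not transcribed.
So PurG is not produced.
With repressor HolR bound, *oxaG* is not transcribed.
→ *oxaG* is OFF.
2 of the 4 genes are transcribed.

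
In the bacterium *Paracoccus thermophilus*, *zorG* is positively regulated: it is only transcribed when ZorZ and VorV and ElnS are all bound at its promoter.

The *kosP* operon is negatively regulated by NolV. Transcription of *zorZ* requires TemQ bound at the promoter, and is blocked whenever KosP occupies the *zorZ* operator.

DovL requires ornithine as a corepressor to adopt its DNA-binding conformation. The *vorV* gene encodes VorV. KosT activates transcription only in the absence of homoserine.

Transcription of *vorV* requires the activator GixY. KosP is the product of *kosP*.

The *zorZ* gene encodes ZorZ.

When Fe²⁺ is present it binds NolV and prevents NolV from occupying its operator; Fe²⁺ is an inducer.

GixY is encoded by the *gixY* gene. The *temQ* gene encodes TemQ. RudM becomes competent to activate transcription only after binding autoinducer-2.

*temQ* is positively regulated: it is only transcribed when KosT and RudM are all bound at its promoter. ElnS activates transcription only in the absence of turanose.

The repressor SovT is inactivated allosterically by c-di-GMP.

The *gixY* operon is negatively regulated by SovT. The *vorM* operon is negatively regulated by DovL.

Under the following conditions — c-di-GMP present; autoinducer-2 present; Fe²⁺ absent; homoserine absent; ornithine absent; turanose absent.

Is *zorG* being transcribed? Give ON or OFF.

ON

Fe²⁺ is absent, so NolV is active.
With repressor NolV bound, *kosP* is not transcribed.
So KosP is not produced.
Homoserine is absent, so KosT is active.
Autoinducer-2 is present, so RudM is active.
No repressor is bound and KosT and RudM are active, so *temQ* is transcribed.
So TemQ is produced and active.
No repressor is bound and TemQ is active, so *zorZ* is transcribed.
So ZorZ is produced and active.
c-di-GMP is present, so SovT is inactive.
With no repressor bound, *gixY* is transcribed.
So GixY is produced and active.
No repressor is bound and GixY is active, so *vorV* is transcribed.
So VorV is produced and active.
Turanose is absent, so ElnS is active.
No repressor is bound and ZorZ and VorV and ElnS are active, so *zorG* is transcribed.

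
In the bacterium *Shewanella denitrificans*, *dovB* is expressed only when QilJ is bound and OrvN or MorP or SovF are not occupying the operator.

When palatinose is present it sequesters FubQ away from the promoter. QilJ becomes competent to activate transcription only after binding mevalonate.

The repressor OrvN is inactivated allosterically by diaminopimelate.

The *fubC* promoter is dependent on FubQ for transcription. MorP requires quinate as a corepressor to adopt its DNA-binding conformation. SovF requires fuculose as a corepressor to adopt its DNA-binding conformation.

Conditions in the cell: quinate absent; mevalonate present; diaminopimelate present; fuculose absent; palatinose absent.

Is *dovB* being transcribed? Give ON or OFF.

ON

Diaminopimelate is present, so OrvN is inactive.
Quinate is absent, so MorP is inactive.
Fuculose is absent, so SovF is inactive.
Mevalonate is present, so QilJ is active.
No repressor is bound and QilJ is active, so *dovB* is transcribed.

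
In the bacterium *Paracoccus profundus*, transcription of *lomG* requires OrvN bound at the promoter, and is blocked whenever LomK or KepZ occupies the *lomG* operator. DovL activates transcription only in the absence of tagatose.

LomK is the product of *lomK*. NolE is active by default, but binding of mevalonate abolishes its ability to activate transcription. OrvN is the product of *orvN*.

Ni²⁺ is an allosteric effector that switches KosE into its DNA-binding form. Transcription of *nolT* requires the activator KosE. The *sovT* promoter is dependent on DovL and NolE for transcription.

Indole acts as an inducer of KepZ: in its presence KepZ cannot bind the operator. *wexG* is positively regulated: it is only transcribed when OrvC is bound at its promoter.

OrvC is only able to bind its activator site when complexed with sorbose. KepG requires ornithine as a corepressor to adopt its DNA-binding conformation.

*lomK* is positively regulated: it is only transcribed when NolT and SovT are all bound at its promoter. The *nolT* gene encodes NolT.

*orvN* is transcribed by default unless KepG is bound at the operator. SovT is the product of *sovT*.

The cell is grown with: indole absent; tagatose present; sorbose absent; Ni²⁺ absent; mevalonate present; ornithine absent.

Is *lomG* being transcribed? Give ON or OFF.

OFF

Ornithine is absent, so KepG is inactive.
With no repressor bound, *orvN* is transcribed.
So OrvN is produced and active.
Ni²⁺ is absent, so KosE is inactive.
Required activator KosE is absent, so *nolT* is not transcribed.
So NolT is not produced.
Tagatose is present, so DovL is inactive.
Mevalonate is present, so NolE is inactive.
Required activator DovL is absent, so *sovT* is not transcribed.
So SovT is not produced.
Required activator NolT is absent, so *lomK* is not transcribed.
So LomK is not produced.
Indole is absent, so KepZ is active.
With repressor KepZ bound, *lomG* is not transcribed.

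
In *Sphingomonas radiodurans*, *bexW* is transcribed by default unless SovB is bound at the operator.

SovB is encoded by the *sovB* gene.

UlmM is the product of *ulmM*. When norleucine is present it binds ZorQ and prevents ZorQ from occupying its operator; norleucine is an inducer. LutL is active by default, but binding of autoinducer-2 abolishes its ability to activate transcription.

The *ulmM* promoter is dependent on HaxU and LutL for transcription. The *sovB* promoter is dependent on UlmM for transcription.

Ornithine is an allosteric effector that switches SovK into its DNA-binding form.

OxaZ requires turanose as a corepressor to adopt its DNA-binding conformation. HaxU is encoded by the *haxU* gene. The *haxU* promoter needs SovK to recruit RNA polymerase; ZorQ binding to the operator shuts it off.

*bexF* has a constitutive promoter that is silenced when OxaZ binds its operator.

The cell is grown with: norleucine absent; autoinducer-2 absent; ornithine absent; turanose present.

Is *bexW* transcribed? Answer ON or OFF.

ON

Ornithine is absent, so SovK is inactive.
Norleucine is absent, so ZorQ is active.
With repressor ZorQ bound, *haxU* is not transcribed.
So HaxU is not produced.
Autoinducer-2 is absent, so LutL is active.
Required activator HaxU is absent, so *ulmM* is not transcribed.
So UlmM is not produced.
Required activator UlmM is absent, so *sovB* is not transcribed.
So SovB is not produced.
With no repressor bound, *bexW* is transcribed.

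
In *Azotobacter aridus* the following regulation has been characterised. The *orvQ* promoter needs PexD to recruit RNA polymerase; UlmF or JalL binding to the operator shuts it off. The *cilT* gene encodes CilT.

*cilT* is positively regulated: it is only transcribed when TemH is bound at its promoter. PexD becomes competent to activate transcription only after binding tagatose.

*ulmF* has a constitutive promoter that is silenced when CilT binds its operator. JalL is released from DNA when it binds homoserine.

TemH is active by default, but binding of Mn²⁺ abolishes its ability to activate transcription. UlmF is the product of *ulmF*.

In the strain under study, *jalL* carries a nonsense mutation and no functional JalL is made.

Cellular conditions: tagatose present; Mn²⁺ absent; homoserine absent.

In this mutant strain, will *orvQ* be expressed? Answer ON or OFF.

ON

Mn²⁺ is absent, so TemH is active.
No repressor is bound and TemH is active, so *cilT* is transcribed.
So CilT is produced and active.
With repressor CilT bound, *ulmF* is not transcribed.
So UlmF is not produced.
Tagatose is present, so PexD is active.
JalL is non-functional in this strain, so it has no effect.
No repressor is bound and PexD is active, so *orvQ* is transcribed.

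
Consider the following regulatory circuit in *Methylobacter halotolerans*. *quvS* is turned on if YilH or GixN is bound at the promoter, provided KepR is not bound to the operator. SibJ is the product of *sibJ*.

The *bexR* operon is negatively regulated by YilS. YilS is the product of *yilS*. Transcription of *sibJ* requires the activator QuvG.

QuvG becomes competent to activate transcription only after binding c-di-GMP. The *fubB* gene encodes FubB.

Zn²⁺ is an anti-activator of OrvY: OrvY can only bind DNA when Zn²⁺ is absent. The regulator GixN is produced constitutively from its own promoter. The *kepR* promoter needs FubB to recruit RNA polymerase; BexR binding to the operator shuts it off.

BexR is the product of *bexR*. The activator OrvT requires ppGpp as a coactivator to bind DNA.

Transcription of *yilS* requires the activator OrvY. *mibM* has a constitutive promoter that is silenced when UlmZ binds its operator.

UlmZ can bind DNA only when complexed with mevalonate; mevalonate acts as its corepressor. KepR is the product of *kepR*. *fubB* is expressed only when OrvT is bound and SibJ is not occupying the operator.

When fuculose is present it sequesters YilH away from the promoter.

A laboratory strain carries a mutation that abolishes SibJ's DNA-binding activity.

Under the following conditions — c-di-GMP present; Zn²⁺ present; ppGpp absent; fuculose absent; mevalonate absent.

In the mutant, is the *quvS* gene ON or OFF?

Zn²⁺ is present, so OrvY is inactive.
Required activator OrvY is absent, so *yilS* is not transcribed.
So YilS is not produced.
With no repressor bound, *bexR* is transcribed.
So BexR is produced and active.
SibJ is non-functional in this strain, so it has no effect.
ppGpp is absent, so OrvT is inactive.
Required activator OrvT is absent, so *fubB* is not transcribed.
So FubB is not produced.
With repressor BexR bound, *kepR* is not transcribed.
So KepR is not produced.
Fuculose is absent, so YilH is active.
GixN is produced constitutively and is active.
Activator YilH is present, so *quvS* is transcribed.

ON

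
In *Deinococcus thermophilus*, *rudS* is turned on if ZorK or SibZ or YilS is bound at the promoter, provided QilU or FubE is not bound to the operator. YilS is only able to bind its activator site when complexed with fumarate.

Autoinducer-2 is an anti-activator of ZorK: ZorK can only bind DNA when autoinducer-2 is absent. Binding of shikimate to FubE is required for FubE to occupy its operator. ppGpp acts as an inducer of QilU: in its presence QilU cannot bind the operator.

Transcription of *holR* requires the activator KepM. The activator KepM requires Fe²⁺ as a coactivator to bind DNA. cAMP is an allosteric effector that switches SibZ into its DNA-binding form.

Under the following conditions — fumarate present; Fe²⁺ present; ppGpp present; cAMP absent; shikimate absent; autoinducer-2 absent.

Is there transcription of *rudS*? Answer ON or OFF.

ON

ppGpp is present, so QilU is inactive.
Autoinducer-2 is absent, so ZorK is active.
Shikimate is absent, so FubE is inactive.
cAMP is absent, so SibZ is inactive.
Fumarate is present, so YilS is active.
Activator ZorK is present, so *rudS* is transcribed.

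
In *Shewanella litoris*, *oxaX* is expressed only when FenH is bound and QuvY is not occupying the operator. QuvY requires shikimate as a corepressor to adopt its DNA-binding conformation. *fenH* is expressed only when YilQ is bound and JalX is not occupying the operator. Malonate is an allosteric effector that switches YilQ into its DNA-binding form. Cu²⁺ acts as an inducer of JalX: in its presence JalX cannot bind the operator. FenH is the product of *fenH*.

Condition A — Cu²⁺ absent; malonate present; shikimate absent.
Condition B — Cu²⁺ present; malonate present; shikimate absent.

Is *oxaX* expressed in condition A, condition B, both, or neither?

Condition A:
Cu²⁺ is absent, so JalX is active.
Malonate is present, so YilQ is active.
With repressor JalX bound, *fenH* is not transcribed.
So FenH is not produced.
Shikimate is absent, so QuvY is inactive.
Required activator FenH is absent, so *oxaX* is not transcribed.
→ *oxaX* is OFF in A.
Condition B:
Cu²⁺ is present, so JalX is inactive.
Malonate is present, so YilQ is active.
No repressor is bound and YilQ is active, so *fenH* is transcribed.
So FenH is produced and active.
Shikimate is absent, so QuvY is inactive.
No repressor is bound and FenH is active, so *oxaX* is transcribed.
→ *oxaX* is ON in B.

B only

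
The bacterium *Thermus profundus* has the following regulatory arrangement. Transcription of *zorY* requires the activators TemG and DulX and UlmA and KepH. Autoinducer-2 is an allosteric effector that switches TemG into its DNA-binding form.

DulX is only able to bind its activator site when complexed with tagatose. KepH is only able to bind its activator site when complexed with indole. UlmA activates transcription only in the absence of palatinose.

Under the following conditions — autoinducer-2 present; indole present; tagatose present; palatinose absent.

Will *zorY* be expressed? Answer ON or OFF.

Autoinducer-2 is present, so TemG is active.
Tagatose is present, so DulX is active.
Palatinose is absent, so UlmA is active.
Indole is present, so KepH is active.
No repressor is bound and TemG and DulX and UlmA and KepH are active, so *zorY* is transcribed.

ON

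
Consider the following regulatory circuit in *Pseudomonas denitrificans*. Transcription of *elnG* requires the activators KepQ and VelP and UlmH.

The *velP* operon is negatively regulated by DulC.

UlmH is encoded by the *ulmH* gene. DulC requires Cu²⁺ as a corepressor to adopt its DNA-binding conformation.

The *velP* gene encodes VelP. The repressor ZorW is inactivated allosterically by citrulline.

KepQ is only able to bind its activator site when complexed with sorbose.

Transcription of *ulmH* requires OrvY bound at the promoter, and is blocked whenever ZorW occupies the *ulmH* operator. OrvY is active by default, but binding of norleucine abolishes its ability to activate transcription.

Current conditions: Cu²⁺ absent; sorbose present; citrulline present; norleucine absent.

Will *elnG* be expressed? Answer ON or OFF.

Sorbose is present, so KepQ is active.
Cu²⁺ is absent, so DulC is inactive.
With no repressor bound, *velP* is transcribed.
So VelP is produced and active.
Norleucine is absent, so OrvY is active.
Citrulline is present, so ZorW is inactive.
No repressor is bound and OrvY is active, so *ulmH* is transcribed.
So UlmH is produced and active.
No repressor is bound and KepQ and VelP and UlmH are active, so *elnG* is transcribed.

ON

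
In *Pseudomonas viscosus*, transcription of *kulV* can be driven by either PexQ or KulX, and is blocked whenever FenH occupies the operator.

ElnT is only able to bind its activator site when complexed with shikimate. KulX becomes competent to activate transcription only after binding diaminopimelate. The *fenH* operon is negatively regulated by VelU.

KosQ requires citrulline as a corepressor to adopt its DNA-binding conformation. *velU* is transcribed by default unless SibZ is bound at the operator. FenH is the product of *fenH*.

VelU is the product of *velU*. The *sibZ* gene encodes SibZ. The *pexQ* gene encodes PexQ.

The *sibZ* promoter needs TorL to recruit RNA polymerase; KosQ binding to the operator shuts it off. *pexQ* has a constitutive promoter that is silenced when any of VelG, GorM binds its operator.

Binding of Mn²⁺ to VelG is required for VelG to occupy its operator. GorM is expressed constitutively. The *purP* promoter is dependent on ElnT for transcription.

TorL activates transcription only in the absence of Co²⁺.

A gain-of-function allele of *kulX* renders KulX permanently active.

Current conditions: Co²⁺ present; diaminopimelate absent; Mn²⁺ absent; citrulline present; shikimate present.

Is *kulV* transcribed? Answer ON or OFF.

Mn²⁺ is absent, so VelG is inactive.
GorM is produced constitutively and is active.
With repressor GorM bound, *pexQ* is not transcribed.
So PexQ is not produced.
Co²⁺ is present, so TorL is inactive.
Citrulline is present, so KosQ is active.
With repressor KosQ bound, *sibZ* is not transcribed.
So SibZ is not produced.
With no repressor bound, *velU* is transcribed.
So VelU is produced and active.
With repressor VelU bound, *fenH* is not transcribed.
So FenH is not produced.
KulX is constitutively active in this strain.
Activator KulX is present, so *kulV* is transcribed.

ON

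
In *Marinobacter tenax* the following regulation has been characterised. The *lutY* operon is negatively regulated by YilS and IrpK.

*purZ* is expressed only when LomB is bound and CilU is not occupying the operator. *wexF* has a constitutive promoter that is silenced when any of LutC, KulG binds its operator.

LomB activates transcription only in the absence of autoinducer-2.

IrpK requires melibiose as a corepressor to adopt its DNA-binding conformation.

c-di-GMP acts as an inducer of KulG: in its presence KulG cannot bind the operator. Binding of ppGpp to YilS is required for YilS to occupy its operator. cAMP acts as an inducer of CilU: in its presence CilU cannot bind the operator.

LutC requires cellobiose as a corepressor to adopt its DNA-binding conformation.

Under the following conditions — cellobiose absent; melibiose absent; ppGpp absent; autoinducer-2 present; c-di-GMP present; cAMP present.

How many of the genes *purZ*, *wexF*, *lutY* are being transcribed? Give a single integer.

2

Autoinducer-2 is present, so LomB is inactive.
cAMP is present, so CilU is inactive.
Required activator LomB is absent, so *purZ* is not transcribed.
→ *purZ* is OFF.
Cellobiose is absent, so LutC is inactive.
c-di-GMP is present, so KulG is inactive.
With no repressor bound, *wexF* is transcribed.
→ *wexF* is ON.
ppGpp is absent, so YilS is inactive.
Melibiose is absent, so IrpK is inactive.
With no repressor bound, *lutY* is transcribed.
→ *lutY* is ON.
2 of the 3 genes are transcribed.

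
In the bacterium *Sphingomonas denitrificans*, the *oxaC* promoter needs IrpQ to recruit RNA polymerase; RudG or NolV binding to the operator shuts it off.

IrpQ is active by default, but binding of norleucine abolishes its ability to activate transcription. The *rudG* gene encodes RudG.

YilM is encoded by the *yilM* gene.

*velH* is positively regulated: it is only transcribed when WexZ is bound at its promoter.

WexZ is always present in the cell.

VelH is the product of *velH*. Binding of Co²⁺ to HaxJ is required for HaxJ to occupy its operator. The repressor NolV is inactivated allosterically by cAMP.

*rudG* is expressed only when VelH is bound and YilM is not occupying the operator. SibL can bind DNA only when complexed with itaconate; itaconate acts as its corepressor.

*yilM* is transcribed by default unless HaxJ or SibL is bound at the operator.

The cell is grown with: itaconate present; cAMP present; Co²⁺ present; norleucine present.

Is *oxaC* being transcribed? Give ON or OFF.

OFF

Norleucine is present, so IrpQ is inactive.
Co²⁺ is present, so HaxJ is active.
Itaconate is present, so SibL is active.
With repressor HaxJ bound, *yilM* is not transcribed.
So YilM is not produced.
WexZ is produced constitutively and is active.
No repressor is bound and WexZ is active, so *velH* is transcribed.
So VelH is produced and active.
No repressor is bound and VelH is active, so *rudG* is transcribed.
So RudG is produced and active.
cAMP is present, so NolV is inactive.
With repressor RudG bound, *oxaC* is not transcribed.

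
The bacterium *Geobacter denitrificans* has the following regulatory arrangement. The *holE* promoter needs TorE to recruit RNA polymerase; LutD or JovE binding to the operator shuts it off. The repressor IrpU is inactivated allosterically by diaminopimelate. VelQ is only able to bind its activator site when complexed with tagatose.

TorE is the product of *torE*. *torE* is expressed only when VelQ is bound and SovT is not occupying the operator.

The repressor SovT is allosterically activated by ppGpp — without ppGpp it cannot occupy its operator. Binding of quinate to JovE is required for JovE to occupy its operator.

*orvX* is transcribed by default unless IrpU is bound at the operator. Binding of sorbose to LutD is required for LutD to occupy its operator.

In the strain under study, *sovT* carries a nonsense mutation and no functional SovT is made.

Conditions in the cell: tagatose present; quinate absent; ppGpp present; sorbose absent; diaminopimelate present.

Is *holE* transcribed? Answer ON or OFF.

ON

Sorbose is absent, so LutD is inactive.
Quinate is absent, so JovE is inactive.
Tagatose is present, so VelQ is active.
SovT is non-functional in this strain, so it has no effect.
No repressor is bound and VelQ is active, so *torE* is transcribed.
So TorE is produced and active.
No repressor is bound and TorE is active, so *holE* is transcribed.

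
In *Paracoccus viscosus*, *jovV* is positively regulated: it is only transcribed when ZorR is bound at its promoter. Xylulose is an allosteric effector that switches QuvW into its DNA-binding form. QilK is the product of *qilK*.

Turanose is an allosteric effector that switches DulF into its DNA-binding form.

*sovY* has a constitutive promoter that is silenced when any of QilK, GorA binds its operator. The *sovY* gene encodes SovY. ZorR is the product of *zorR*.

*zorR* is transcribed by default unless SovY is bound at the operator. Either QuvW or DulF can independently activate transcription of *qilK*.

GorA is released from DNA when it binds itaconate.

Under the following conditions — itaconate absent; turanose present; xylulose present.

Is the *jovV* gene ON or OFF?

ON

Xylulose is present, so QuvW is active.
Turanose is present, so DulF is active.
Activator QuvW is present, so *qilK* is transcribed.
So QilK is produced and active.
Itaconate is absent, so GorA is active.
With repressor QilK bound, *sovY* is not transcribed.
So SovY is not produced.
With no repressor bound, *zorR* is transcribed.
So ZorR is produced and active.
No repressor is bound and ZorR is active, so *jovV* is transcribed.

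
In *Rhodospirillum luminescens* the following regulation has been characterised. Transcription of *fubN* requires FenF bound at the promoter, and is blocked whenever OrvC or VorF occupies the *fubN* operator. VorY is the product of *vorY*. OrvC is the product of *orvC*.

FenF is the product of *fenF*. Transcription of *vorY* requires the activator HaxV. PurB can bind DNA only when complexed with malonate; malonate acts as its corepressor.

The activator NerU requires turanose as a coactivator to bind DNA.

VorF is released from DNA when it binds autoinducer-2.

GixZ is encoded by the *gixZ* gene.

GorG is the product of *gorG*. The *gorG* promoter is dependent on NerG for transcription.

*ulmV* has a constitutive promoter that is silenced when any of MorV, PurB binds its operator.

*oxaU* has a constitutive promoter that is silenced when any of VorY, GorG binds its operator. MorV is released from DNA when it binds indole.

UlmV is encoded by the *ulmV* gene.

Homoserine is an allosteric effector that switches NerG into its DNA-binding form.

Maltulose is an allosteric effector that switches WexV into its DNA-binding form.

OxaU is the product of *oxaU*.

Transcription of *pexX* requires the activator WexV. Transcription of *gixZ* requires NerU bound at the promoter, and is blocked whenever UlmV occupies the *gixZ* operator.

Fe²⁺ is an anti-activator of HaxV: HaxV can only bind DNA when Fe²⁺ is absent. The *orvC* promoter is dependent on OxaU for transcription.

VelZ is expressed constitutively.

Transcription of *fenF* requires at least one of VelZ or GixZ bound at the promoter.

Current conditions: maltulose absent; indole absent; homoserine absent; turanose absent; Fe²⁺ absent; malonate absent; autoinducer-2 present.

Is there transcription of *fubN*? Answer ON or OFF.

Fe²⁺ is absent, so HaxV is active.
No repressor is bound and HaxV is active, so *vorY* is transcribed.
So VorY is produced and active.
Homoserine is absent, so NerG is inactive.
Required activator NerG is absent, so *gorG* is not transcribed.
So GorG is not produced.
With repressor VorY bound, *oxaU* is not transcribed.
So OxaU is not produced.
Required activator OxaU is absent, so *orvC* is not transcribed.
So OrvC is not produced.
VelZ is produced constitutively and is active.
Indole is absent, so MorV is active.
Malonate is absent, so PurB is inactive.
With repressor MorV bound, *ulmV* is not transcribed.
So UlmV is not produced.
Turanose is absent, so NerU is inactive.
Required activator NerU is absent, so *gixZ* is not transcribed.
So GixZ is not produced.
Activator VelZ is present, so *fenF* is transcribed.
So FenF is produced and active.
Autoinducer-2 is present, so VorF is inactive.
No repressor is bound and FenF is active, so *fubN* is transcribed.

ON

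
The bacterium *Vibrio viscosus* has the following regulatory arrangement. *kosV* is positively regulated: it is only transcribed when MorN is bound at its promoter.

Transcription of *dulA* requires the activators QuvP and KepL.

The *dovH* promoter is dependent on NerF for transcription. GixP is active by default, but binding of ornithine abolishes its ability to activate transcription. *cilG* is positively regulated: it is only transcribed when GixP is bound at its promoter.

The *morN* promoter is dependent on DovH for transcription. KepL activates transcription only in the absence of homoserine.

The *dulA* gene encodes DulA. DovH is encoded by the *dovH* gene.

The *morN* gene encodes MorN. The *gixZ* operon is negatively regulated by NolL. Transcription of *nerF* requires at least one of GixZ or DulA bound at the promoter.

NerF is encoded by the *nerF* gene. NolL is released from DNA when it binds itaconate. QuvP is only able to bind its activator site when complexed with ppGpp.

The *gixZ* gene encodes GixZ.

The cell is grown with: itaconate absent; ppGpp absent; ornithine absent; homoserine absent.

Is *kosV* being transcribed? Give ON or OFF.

Itaconate is absent, so NolL is active.
With repressor NolL bound, *gixZ* is not transcribed.
So GixZ is not produced.
ppGpp is absent, so QuvP is inactive.
Homoserine is absent, so KepL is active.
Required activator QuvP is absent, so *dulA* is not transcribed.
So DulA is not produced.
No activator is available at the *nerF* promoter, so *nerF* is not transcribed.
So NerF is not produced.
Required activator NerF is absent, so *dovH* is not transcribed.
So DovH is not produced.
Required activator DovH is absent, so *morN* is not transcribed.
So MorN is not produced.
Required activator MorN is absent, so *kosV* is not transcribed.

OFF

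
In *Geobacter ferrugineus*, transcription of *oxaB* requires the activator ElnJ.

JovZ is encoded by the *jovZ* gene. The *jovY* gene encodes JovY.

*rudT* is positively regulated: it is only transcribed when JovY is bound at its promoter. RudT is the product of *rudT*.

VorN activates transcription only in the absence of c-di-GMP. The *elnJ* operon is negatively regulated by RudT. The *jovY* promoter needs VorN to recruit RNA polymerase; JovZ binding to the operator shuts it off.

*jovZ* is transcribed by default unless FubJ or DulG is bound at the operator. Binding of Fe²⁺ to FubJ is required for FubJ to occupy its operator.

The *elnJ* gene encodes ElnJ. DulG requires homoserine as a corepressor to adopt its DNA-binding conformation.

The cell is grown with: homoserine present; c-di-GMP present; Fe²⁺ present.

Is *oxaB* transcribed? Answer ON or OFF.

ON

Fe²⁺ is present, so FubJ is active.
Homoserine is present, so DulG is active.
With repressor FubJ bound, *jovZ* is not transcribed.
So JovZ is not produced.
c-di-GMP is present, so VorN is inactive.
Required activator VorN is absent, so *jovY* is not transcribed.
So JovY is not produced.
Required activator JovY is absent, so *rudT* is not transcribed.
So RudT is not produced.
With no repressor bound, *elnJ* is transcribed.
So ElnJ is produced and active.
No repressor is bound and ElnJ is active, so *oxaB* is transcribed.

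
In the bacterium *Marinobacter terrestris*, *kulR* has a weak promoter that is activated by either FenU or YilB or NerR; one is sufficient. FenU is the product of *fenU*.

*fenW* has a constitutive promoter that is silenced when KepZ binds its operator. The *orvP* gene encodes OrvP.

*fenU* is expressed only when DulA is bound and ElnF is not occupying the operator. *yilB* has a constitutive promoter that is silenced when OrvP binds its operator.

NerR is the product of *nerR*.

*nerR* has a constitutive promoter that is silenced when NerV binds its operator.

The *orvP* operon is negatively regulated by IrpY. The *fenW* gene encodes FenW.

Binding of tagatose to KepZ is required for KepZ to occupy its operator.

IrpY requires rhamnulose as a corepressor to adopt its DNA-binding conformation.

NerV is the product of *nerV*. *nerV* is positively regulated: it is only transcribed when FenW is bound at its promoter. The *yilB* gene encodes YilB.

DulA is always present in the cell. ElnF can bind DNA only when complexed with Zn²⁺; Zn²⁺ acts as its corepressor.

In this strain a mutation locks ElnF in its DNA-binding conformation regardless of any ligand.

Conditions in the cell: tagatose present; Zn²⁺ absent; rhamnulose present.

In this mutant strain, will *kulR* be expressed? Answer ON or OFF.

ON

ElnF is constitutively active in this strain.
DulA is produced constitutively and is active.
With repressor ElnF bound, *fenU* is not transcribed.
So FenU is not produced.
Rhamnulose is present, so IrpY is active.
With repressor IrpY bound, *orvP* is not transcribed.
So OrvP is not produced.
With no repressor bound, *yilB* is transcribed.
So YilB is produced and active.
Tagatose is present, so KepZ is active.
With repressor KepZ bound, *fenW* is not transcribed.
So FenW is not produced.
Required activator FenW is absent, so *nerV* is not transcribed.
So NerV is not produced.
With no repressor bound, *nerR* is transcribed.
So NerR is produced and active.
Activator YilB is present, so *kulR* is transcribed.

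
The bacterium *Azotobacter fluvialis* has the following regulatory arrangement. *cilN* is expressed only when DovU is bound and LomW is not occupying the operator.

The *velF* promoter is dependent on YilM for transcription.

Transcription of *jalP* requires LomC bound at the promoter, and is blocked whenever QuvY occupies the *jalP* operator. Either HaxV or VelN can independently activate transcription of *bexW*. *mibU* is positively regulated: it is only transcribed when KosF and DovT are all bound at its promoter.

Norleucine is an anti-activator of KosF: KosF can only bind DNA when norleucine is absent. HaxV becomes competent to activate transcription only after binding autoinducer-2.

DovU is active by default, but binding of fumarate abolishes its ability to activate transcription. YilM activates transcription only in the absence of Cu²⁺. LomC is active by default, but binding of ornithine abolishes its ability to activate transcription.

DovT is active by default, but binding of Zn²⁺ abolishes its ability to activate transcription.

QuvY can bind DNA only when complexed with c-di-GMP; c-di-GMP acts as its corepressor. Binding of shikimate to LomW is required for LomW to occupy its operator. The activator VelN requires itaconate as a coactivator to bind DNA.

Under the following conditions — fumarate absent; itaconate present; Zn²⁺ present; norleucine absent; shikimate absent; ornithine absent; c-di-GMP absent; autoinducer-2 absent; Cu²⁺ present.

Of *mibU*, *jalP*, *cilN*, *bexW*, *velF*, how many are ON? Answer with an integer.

3

Norleucine is absent, so KosF is active.
Zn²⁺ is present, so DovT is inactive.
Required activator DovT is absent, so *mibU* is not transcribed.
→ *mibU* is OFF.
Ornithine is absent, so LomC is active.
c-di-GMP is absent, so QuvY is inactive.
No repressor is bound and LomC is active, so *jalP* is transcribed.
→ *jalP* is ON.
Shikimate is absent, so LomW is inactive.
Fumarate is absent, so DovU is active.
No repressor is bound and DovU is active, so *cilN* is transcribed.
→ *cilN* is ON.
Autoinducer-2 is absent, so HaxV is inactive.
Itaconate is present, so VelN is active.
Activator VelN is present, so *bexW* is transcribed.
→ *bexW* is ON.
Cu²⁺ is present, so YilM is inactive.
Required activator YilM is absent, so *velF* is not transcribed.
→ *velF* is OFF.
3 of the 5 genes are transcribed.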